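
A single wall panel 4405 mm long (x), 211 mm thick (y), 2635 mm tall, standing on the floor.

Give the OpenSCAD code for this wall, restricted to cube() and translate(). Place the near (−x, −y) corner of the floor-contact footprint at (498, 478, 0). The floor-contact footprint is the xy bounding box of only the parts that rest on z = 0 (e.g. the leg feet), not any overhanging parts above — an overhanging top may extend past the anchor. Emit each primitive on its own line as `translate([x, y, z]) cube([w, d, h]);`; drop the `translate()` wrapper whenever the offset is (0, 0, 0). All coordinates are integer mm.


translate([498, 478, 0]) cube([4405, 211, 2635]);


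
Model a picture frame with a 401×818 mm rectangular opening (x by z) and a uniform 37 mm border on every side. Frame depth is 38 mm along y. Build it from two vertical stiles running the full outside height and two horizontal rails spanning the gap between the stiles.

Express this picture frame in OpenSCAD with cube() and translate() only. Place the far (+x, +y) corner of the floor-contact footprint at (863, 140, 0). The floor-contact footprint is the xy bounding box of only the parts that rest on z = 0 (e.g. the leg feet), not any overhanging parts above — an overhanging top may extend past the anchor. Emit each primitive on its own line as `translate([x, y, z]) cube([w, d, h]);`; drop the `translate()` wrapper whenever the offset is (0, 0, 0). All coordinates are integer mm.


translate([388, 102, 0]) cube([37, 38, 892]);
translate([826, 102, 0]) cube([37, 38, 892]);
translate([425, 102, 0]) cube([401, 38, 37]);
translate([425, 102, 855]) cube([401, 38, 37]);


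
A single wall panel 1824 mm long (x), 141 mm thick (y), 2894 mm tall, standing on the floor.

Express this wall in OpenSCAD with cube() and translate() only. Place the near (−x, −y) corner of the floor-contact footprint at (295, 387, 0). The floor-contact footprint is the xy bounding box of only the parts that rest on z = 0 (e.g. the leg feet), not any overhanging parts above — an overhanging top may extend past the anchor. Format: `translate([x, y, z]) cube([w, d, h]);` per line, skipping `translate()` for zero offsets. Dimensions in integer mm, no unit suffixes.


translate([295, 387, 0]) cube([1824, 141, 2894]);


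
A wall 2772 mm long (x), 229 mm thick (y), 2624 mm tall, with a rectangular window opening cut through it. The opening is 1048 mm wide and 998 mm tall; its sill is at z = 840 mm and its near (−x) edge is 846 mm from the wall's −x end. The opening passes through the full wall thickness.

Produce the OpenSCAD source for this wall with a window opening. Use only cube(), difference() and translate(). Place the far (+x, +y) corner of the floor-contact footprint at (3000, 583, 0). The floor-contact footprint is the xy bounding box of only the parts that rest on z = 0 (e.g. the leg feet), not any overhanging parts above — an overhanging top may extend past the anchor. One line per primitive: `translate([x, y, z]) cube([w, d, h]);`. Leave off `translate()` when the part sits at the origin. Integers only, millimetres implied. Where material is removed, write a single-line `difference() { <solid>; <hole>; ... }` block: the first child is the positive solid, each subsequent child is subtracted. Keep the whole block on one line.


difference() { translate([228, 354, 0]) cube([2772, 229, 2624]); translate([1074, 354, 840]) cube([1048, 229, 998]); }


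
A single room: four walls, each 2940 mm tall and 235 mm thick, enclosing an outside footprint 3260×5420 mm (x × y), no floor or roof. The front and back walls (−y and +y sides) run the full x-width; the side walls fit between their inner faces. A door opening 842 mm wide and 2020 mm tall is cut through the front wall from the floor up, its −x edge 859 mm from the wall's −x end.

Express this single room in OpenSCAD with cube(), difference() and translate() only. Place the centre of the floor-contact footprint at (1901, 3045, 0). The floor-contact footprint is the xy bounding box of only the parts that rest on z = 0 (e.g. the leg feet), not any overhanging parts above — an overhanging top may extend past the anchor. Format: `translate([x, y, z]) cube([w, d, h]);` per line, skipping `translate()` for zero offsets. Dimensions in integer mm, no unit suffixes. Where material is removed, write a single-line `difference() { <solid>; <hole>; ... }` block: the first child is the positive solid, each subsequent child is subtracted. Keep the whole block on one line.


difference() { translate([271, 335, 0]) cube([3260, 235, 2940]); translate([1130, 335, 0]) cube([842, 235, 2020]); }
translate([271, 5520, 0]) cube([3260, 235, 2940]);
translate([271, 570, 0]) cube([235, 4950, 2940]);
translate([3296, 570, 0]) cube([235, 4950, 2940]);


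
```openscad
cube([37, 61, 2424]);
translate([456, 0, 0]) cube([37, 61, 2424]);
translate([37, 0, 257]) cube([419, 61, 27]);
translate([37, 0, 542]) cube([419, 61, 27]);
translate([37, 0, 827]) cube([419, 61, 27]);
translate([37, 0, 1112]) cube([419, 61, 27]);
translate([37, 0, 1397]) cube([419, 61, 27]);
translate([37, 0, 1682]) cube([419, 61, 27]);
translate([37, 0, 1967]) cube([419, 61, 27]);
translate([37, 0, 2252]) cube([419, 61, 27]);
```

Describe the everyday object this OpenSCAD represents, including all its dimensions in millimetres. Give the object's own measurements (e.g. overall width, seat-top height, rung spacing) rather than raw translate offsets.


A straight ladder. Two 37×61 mm vertical rails, 2424 mm tall, stand 493 mm apart (outside-to-outside) with their front faces coplanar on the −y side. 8 rungs, each 61 mm deep and 27 mm tall, span between the inner faces of the rails, front faces flush with the rails. The lowest rung's underside is at z = 257 mm and rungs are spaced 285 mm apart (underside to underside).


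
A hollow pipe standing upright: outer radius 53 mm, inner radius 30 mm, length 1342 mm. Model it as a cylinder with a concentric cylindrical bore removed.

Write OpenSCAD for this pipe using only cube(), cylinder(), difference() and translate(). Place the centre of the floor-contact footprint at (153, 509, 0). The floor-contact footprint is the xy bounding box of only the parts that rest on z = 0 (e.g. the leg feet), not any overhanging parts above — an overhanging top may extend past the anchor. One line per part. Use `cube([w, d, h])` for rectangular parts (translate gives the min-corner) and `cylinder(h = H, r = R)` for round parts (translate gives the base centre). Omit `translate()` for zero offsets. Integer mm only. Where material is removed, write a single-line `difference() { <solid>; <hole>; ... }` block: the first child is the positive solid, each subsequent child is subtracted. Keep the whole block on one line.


difference() { translate([153, 509, 0]) cylinder(h = 1342, r = 53); translate([153, 509, 0]) cylinder(h = 1342, r = 30); }


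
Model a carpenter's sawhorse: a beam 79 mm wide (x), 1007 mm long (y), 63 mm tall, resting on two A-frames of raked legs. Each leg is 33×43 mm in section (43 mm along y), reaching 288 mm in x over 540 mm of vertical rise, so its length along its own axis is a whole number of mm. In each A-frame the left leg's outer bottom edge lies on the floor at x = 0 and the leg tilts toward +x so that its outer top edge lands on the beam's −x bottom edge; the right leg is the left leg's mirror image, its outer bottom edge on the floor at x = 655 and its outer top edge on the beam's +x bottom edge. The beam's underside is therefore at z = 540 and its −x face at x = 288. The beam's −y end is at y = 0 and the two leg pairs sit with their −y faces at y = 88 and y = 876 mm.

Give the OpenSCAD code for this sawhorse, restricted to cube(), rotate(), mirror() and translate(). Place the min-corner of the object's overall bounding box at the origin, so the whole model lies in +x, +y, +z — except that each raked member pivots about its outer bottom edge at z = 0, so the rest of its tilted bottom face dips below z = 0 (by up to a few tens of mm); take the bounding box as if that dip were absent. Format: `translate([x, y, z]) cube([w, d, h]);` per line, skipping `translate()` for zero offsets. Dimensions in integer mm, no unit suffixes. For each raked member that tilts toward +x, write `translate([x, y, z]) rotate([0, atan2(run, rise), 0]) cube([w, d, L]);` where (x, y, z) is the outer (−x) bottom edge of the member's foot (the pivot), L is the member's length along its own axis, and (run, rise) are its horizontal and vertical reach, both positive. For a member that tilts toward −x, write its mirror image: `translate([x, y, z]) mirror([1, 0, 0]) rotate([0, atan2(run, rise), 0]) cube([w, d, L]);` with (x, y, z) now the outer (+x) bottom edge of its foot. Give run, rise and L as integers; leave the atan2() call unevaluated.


// leg length = √(288² + 540²) = 612
// right-leg outer foot x = 2·288 + 79 = 655
// beam min-corner = (288, 0, 540)
translate([288, 0, 540]) cube([79, 1007, 63]);
translate([0, 88, 0]) rotate([0, atan2(288, 540), 0]) cube([33, 43, 612]);
translate([655, 88, 0]) mirror([1, 0, 0]) rotate([0, atan2(288, 540), 0]) cube([33, 43, 612]);
translate([0, 876, 0]) rotate([0, atan2(288, 540), 0]) cube([33, 43, 612]);
translate([655, 876, 0]) mirror([1, 0, 0]) rotate([0, atan2(288, 540), 0]) cube([33, 43, 612]);


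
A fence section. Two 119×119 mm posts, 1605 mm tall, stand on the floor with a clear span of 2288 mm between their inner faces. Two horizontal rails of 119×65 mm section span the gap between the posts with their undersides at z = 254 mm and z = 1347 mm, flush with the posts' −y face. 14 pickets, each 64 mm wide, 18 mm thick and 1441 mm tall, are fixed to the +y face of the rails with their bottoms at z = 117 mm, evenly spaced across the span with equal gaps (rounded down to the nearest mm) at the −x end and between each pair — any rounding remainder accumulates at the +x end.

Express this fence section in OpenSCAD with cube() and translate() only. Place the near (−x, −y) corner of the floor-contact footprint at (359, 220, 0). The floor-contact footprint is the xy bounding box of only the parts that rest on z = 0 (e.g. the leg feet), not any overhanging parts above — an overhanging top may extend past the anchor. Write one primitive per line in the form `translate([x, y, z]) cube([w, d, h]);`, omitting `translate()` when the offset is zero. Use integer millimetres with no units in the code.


translate([359, 220, 0]) cube([119, 119, 1605]);
translate([2766, 220, 0]) cube([119, 119, 1605]);
translate([478, 220, 254]) cube([2288, 119, 65]);
translate([478, 220, 1347]) cube([2288, 119, 65]);
translate([570, 339, 117]) cube([64, 18, 1441]);
translate([726, 339, 117]) cube([64, 18, 1441]);
translate([882, 339, 117]) cube([64, 18, 1441]);
translate([1038, 339, 117]) cube([64, 18, 1441]);
translate([1194, 339, 117]) cube([64, 18, 1441]);
translate([1350, 339, 117]) cube([64, 18, 1441]);
translate([1506, 339, 117]) cube([64, 18, 1441]);
translate([1662, 339, 117]) cube([64, 18, 1441]);
translate([1818, 339, 117]) cube([64, 18, 1441]);
translate([1974, 339, 117]) cube([64, 18, 1441]);
translate([2130, 339, 117]) cube([64, 18, 1441]);
translate([2286, 339, 117]) cube([64, 18, 1441]);
translate([2442, 339, 117]) cube([64, 18, 1441]);
translate([2598, 339, 117]) cube([64, 18, 1441]);


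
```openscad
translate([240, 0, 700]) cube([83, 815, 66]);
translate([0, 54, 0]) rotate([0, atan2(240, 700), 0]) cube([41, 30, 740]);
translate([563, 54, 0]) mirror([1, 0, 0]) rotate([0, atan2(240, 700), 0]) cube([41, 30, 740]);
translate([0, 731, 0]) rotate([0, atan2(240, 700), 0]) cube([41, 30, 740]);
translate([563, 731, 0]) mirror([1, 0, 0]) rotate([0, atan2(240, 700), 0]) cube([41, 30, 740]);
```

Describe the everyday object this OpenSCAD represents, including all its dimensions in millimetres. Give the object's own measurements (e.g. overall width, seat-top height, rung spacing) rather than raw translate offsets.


A sawhorse. A 83×815×66 mm beam (x, y, z) sits on two A-frame leg pairs. Each pair is two raked legs of 41×30 mm section (30 mm along y) splaying symmetrically in x. Each leg rises 700 mm vertically over 240 mm of horizontal reach and is 740 mm long along its own axis. Every leg's outer bottom edge rests on the floor and its outer top edge meets a bottom edge of the beam — the left legs (tilting toward +x) meet the beam's −x bottom edge, the right legs (their mirror images, tilting toward −x) meet its +x bottom edge — so the leg tops tuck under the beam, the beam's underside is 700 mm above the floor, and the feet are 563 mm apart outside-to-outside with the beam centred between them. The two leg pairs are set in 54 mm from either end of the beam.


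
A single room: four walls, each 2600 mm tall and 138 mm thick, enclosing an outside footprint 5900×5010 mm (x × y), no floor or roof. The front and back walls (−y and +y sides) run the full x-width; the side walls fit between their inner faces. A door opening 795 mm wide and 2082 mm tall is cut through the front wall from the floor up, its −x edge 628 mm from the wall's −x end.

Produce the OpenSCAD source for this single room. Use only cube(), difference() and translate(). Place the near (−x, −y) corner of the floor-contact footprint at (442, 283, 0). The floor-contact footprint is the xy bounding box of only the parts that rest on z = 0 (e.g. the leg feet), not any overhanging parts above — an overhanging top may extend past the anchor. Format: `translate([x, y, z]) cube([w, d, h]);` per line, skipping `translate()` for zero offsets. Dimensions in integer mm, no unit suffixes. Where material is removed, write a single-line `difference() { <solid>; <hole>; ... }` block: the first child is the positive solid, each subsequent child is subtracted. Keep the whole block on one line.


difference() { translate([442, 283, 0]) cube([5900, 138, 2600]); translate([1070, 283, 0]) cube([795, 138, 2082]); }
translate([442, 5155, 0]) cube([5900, 138, 2600]);
translate([442, 421, 0]) cube([138, 4734, 2600]);
translate([6204, 421, 0]) cube([138, 4734, 2600]);


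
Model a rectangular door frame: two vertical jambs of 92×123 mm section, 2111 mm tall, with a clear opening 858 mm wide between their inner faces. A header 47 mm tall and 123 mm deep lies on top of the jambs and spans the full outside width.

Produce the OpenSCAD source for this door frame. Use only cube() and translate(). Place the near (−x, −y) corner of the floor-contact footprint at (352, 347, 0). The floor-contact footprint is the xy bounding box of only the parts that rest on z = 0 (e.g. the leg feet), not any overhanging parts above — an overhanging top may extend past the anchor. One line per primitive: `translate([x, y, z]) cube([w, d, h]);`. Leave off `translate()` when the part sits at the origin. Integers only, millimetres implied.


translate([352, 347, 0]) cube([92, 123, 2111]);
translate([1302, 347, 0]) cube([92, 123, 2111]);
translate([352, 347, 2111]) cube([1042, 123, 47]);


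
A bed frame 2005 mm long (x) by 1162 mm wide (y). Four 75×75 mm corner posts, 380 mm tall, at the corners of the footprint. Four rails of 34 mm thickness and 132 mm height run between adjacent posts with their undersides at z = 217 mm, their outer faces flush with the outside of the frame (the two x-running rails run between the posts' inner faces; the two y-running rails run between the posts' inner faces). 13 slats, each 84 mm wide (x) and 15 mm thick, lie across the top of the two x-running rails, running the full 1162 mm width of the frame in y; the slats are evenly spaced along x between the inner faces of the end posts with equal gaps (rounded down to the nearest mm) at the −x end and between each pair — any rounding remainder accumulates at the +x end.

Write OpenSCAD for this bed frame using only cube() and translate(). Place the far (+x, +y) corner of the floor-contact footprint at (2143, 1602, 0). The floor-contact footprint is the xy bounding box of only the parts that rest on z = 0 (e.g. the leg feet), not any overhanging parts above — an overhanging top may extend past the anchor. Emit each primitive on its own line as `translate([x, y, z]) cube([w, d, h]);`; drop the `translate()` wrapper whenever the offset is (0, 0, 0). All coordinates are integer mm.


translate([138, 440, 0]) cube([75, 75, 380]);
translate([138, 1527, 0]) cube([75, 75, 380]);
translate([2068, 440, 0]) cube([75, 75, 380]);
translate([2068, 1527, 0]) cube([75, 75, 380]);
translate([213, 440, 217]) cube([1855, 34, 132]);
translate([213, 1568, 217]) cube([1855, 34, 132]);
translate([138, 515, 217]) cube([34, 1012, 132]);
translate([2109, 515, 217]) cube([34, 1012, 132]);
translate([267, 440, 349]) cube([84, 1162, 15]);
translate([405, 440, 349]) cube([84, 1162, 15]);
translate([543, 440, 349]) cube([84, 1162, 15]);
translate([681, 440, 349]) cube([84, 1162, 15]);
translate([819, 440, 349]) cube([84, 1162, 15]);
translate([957, 440, 349]) cube([84, 1162, 15]);
translate([1095, 440, 349]) cube([84, 1162, 15]);
translate([1233, 440, 349]) cube([84, 1162, 15]);
translate([1371, 440, 349]) cube([84, 1162, 15]);
translate([1509, 440, 349]) cube([84, 1162, 15]);
translate([1647, 440, 349]) cube([84, 1162, 15]);
translate([1785, 440, 349]) cube([84, 1162, 15]);
translate([1923, 440, 349]) cube([84, 1162, 15]);


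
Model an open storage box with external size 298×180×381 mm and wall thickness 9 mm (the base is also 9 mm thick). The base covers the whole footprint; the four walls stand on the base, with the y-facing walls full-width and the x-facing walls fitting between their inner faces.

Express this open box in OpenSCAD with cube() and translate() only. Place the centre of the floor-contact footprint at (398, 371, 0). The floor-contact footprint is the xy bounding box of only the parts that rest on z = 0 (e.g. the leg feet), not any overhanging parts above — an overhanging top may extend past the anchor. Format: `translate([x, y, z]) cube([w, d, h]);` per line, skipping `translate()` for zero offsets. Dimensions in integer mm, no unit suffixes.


translate([249, 281, 0]) cube([298, 180, 9]);
translate([249, 281, 9]) cube([298, 9, 372]);
translate([249, 452, 9]) cube([298, 9, 372]);
translate([249, 290, 9]) cube([9, 162, 372]);
translate([538, 290, 9]) cube([9, 162, 372]);


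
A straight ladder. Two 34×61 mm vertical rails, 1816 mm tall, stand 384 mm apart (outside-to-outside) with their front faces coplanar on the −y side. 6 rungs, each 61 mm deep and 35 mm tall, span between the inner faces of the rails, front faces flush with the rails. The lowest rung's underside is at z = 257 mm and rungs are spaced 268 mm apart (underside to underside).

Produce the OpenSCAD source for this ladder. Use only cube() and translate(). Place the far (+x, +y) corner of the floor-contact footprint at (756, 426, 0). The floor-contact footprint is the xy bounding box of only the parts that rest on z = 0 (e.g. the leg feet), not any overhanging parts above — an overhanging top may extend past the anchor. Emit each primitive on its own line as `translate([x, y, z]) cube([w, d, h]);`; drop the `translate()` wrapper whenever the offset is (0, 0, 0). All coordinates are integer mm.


translate([372, 365, 0]) cube([34, 61, 1816]);
translate([722, 365, 0]) cube([34, 61, 1816]);
translate([406, 365, 257]) cube([316, 61, 35]);
translate([406, 365, 525]) cube([316, 61, 35]);
translate([406, 365, 793]) cube([316, 61, 35]);
translate([406, 365, 1061]) cube([316, 61, 35]);
translate([406, 365, 1329]) cube([316, 61, 35]);
translate([406, 365, 1597]) cube([316, 61, 35]);


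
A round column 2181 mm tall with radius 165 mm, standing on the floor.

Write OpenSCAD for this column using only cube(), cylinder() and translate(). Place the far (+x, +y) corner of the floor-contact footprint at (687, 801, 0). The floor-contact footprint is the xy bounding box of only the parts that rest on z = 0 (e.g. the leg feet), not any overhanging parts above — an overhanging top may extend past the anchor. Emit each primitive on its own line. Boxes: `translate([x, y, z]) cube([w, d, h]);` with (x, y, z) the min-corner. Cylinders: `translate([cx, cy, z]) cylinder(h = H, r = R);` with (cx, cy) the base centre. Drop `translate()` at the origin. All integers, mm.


translate([522, 636, 0]) cylinder(h = 2181, r = 165);


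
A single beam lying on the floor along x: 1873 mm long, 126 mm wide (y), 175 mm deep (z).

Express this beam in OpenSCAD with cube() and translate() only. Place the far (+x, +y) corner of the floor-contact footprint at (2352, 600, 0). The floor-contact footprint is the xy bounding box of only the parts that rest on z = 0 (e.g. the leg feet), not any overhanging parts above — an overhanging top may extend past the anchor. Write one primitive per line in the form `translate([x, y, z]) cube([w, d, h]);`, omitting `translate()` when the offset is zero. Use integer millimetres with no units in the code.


translate([479, 474, 0]) cube([1873, 126, 175]);


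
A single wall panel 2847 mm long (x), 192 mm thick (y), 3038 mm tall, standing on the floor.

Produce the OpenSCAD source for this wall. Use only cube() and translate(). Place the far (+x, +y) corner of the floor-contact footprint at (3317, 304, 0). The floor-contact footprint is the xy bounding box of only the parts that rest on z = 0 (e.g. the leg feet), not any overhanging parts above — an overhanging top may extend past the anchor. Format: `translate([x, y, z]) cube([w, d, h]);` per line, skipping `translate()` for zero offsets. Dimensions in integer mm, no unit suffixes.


translate([470, 112, 0]) cube([2847, 192, 3038]);


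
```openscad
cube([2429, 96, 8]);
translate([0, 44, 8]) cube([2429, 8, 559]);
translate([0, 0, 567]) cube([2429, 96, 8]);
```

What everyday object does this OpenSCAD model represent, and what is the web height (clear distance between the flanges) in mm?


An I-beam. The web height is 559 mm.

Two wide flanges with a thin centred web — an I-beam. Overall 575 mm minus two 8 mm flanges gives a web of 575 − 2·8 = 559 mm.


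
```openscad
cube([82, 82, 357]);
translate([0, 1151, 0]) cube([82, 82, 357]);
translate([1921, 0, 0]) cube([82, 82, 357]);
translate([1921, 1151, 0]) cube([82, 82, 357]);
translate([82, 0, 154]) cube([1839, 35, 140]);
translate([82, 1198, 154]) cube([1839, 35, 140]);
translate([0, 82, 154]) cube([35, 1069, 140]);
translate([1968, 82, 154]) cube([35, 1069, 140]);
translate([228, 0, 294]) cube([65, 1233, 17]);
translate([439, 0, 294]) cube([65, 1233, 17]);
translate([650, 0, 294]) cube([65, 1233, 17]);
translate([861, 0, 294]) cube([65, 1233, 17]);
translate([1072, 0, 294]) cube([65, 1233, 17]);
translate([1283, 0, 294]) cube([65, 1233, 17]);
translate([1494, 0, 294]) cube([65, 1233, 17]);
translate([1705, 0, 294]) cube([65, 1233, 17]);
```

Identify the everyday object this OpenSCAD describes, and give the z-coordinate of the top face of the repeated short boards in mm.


A bed frame. The slat-top height is 311 mm.

Four posts, four rails, and a row of slats — a bed frame. Slats sit on the rails at z = 154 + 140 = 294; with slat thickness 17, the top is 311 mm.


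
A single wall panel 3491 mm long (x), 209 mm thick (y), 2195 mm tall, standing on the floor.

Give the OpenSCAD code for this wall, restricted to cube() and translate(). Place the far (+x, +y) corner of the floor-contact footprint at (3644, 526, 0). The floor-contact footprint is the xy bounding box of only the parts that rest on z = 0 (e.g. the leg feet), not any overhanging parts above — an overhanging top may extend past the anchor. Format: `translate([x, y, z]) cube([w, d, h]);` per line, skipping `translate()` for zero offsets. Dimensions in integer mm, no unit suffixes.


translate([153, 317, 0]) cube([3491, 209, 2195]);


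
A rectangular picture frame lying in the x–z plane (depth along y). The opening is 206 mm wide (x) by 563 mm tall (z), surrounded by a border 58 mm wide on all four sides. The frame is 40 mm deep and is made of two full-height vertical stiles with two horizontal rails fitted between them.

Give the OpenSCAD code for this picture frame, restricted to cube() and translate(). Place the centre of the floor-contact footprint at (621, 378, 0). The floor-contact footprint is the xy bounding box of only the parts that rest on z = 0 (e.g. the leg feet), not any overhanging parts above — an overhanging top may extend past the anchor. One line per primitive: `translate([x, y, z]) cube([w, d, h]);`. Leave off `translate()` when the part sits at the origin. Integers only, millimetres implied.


translate([460, 358, 0]) cube([58, 40, 679]);
translate([724, 358, 0]) cube([58, 40, 679]);
translate([518, 358, 0]) cube([206, 40, 58]);
translate([518, 358, 621]) cube([206, 40, 58]);


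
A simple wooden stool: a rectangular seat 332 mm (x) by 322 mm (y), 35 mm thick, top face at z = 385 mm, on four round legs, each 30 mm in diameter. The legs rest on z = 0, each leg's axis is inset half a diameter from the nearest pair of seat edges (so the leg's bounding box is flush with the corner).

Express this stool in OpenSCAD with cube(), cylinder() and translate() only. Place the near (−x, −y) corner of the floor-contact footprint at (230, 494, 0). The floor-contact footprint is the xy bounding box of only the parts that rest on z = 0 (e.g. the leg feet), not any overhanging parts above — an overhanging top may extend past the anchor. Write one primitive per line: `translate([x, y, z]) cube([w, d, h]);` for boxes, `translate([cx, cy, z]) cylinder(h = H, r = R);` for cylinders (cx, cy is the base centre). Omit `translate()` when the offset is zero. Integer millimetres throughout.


// leg_h = 385 - 35 = 350
translate([230, 494, 350]) cube([332, 322, 35]);
translate([245, 509, 0]) cylinder(h = 350, r = 15);
translate([547, 509, 0]) cylinder(h = 350, r = 15);
translate([245, 801, 0]) cylinder(h = 350, r = 15);
translate([547, 801, 0]) cylinder(h = 350, r = 15);


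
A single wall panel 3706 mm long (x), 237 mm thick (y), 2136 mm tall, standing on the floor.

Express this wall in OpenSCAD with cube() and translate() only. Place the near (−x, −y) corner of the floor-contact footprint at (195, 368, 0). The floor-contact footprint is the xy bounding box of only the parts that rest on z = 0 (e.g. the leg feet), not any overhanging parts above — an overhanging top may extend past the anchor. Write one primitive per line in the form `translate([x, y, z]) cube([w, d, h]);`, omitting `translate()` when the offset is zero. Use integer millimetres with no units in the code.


translate([195, 368, 0]) cube([3706, 237, 2136]);


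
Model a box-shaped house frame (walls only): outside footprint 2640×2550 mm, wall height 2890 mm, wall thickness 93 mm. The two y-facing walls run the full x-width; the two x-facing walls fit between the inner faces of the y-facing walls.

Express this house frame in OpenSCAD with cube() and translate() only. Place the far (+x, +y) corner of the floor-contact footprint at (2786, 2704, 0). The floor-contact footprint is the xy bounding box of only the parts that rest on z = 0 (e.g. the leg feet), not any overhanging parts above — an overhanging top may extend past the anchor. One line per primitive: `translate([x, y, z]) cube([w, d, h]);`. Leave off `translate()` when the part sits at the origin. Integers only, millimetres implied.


translate([146, 154, 0]) cube([2640, 93, 2890]);
translate([146, 2611, 0]) cube([2640, 93, 2890]);
translate([146, 247, 0]) cube([93, 2364, 2890]);
translate([2693, 247, 0]) cube([93, 2364, 2890]);


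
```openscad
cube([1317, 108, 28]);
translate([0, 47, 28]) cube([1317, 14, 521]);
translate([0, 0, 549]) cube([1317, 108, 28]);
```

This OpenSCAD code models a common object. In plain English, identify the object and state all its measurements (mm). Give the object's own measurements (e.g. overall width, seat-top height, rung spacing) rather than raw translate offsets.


An I-beam lying along x, 1317 mm long. Overall section height 577 mm. Two flanges 108 mm wide (y) and 28 mm thick, one on the floor and one at the top; a web 14 mm thick runs between them, centred on the flange width.


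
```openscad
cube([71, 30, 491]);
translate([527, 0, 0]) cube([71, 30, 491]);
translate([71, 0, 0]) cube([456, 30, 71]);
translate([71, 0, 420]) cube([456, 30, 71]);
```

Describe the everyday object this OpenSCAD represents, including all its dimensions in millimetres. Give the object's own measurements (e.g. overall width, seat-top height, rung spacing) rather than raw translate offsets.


A rectangular picture frame lying in the x–z plane (depth along y). The opening is 456 mm wide (x) by 349 mm tall (z), surrounded by a border 71 mm wide on all four sides. The frame is 30 mm deep and is made of two full-height vertical stiles with two horizontal rails fitted between them.


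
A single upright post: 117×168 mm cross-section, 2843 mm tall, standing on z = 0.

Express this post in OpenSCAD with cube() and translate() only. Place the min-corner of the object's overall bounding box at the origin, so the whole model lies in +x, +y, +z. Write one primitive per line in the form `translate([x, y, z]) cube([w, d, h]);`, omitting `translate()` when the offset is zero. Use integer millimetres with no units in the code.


cube([117, 168, 2843]);


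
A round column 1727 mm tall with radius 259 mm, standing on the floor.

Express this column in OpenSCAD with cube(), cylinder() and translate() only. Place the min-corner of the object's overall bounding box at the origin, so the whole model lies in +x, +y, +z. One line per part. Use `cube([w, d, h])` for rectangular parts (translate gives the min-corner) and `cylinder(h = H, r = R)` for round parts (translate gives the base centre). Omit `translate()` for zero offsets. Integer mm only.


translate([259, 259, 0]) cylinder(h = 1727, r = 259);


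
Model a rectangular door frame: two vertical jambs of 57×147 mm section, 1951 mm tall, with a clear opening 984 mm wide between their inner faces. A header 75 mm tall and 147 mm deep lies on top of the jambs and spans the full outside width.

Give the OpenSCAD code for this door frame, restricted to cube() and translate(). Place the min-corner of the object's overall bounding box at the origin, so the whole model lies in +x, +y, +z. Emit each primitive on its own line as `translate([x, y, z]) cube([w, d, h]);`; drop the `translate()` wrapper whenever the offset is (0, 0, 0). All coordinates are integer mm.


cube([57, 147, 1951]);
translate([1041, 0, 0]) cube([57, 147, 1951]);
translate([0, 0, 1951]) cube([1098, 147, 75]);


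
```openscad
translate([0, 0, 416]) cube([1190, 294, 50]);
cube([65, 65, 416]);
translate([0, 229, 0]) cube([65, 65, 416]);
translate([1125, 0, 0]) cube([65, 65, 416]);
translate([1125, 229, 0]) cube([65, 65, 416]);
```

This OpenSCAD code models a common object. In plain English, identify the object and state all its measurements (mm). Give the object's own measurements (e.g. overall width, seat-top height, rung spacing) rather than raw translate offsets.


A long wooden bench with a 1190 mm (x) × 294 mm (y) seat, 50 mm thick, its top surface 466 mm above the floor. Four 65 mm square legs at the seat corners, flush with the edges, run from z = 0 to the seat underside.


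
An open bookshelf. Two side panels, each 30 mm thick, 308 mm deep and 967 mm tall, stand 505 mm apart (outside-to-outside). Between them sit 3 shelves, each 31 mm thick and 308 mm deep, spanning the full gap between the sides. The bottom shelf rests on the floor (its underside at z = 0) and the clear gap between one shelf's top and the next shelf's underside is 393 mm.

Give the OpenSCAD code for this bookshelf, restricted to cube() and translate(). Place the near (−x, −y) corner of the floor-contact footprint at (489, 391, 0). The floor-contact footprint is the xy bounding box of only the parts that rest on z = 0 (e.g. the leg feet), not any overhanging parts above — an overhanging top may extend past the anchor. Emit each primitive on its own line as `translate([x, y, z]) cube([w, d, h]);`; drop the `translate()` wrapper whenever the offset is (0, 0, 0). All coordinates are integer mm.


translate([489, 391, 0]) cube([30, 308, 967]);
translate([964, 391, 0]) cube([30, 308, 967]);
translate([519, 391, 0]) cube([445, 308, 31]);
translate([519, 391, 424]) cube([445, 308, 31]);
translate([519, 391, 848]) cube([445, 308, 31]);


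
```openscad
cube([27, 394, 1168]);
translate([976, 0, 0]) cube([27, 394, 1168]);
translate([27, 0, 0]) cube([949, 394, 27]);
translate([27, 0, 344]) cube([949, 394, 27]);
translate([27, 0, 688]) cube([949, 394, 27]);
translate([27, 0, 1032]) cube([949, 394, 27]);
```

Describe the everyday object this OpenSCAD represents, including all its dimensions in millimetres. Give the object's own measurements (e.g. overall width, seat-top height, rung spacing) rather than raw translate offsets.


An open bookshelf. Two side panels, each 27 mm thick, 394 mm deep and 1168 mm tall, stand 1003 mm apart (outside-to-outside). Between them sit 4 shelves, each 27 mm thick and 394 mm deep, spanning the full gap between the sides. The bottom shelf rests on the floor (its underside at z = 0) and the clear gap between one shelf's top and the next shelf's underside is 317 mm.


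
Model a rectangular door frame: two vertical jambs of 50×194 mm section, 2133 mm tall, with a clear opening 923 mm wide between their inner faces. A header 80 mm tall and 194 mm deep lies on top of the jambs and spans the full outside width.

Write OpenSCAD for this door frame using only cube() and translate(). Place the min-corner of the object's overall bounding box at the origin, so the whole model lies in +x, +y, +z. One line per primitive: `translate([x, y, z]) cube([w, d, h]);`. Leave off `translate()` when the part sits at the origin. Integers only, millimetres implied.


cube([50, 194, 2133]);
translate([973, 0, 0]) cube([50, 194, 2133]);
translate([0, 0, 2133]) cube([1023, 194, 80]);


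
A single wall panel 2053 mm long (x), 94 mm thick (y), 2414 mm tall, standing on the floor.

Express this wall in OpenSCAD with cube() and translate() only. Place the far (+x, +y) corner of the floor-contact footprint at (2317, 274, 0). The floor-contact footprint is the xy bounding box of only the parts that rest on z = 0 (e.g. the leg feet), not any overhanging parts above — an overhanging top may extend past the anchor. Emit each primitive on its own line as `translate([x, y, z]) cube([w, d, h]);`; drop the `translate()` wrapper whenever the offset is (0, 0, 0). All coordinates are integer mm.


translate([264, 180, 0]) cube([2053, 94, 2414]);


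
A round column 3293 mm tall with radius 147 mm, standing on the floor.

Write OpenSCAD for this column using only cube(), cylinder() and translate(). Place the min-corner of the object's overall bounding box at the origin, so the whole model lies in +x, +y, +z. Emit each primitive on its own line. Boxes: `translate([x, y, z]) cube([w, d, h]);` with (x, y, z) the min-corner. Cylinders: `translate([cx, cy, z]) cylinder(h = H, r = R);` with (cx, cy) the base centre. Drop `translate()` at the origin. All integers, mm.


translate([147, 147, 0]) cylinder(h = 3293, r = 147);


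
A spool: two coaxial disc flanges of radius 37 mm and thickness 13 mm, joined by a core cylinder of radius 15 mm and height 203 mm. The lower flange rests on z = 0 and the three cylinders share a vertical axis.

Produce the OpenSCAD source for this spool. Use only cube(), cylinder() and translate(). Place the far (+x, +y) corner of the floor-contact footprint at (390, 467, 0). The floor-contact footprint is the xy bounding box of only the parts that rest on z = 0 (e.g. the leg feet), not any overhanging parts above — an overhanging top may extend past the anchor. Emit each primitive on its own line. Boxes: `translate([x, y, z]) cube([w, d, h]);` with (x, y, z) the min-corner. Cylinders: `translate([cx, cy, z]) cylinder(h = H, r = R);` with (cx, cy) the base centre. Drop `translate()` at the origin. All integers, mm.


translate([353, 430, 0]) cylinder(h = 13, r = 37);
translate([353, 430, 13]) cylinder(h = 203, r = 15);
translate([353, 430, 216]) cylinder(h = 13, r = 37);


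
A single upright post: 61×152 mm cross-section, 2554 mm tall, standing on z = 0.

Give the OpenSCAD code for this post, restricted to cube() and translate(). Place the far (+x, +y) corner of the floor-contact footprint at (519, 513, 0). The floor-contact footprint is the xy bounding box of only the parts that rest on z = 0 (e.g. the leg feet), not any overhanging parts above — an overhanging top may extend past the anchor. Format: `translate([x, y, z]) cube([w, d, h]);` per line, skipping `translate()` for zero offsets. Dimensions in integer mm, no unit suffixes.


translate([458, 361, 0]) cube([61, 152, 2554]);


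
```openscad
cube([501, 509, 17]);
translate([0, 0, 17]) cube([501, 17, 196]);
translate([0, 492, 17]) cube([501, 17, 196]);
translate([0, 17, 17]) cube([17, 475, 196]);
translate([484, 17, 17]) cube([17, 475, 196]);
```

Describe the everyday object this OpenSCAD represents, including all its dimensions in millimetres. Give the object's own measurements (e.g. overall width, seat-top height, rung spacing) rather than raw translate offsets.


An open-topped rectangular box: outside dimensions 501×509×213 mm, with a uniform wall and base thickness of 17 mm. The base is a full 501×509 slab on the floor; four walls sit on top of the base. The front and back walls (the −y and +y sides) span the full width; the two side walls fit between them.


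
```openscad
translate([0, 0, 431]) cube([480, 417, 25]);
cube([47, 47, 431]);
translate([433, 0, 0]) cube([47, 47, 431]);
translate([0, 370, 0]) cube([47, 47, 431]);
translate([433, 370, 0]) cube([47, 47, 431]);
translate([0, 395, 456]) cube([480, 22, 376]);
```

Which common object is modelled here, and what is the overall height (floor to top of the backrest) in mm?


A chair. The overall height is 832 mm.

A slab on four corner posts with a tall panel at the back — a chair. The seat slab sits at z = 431 with thickness 25, and the 376 mm backrest starts at the seat top, so the overall height is 431 + 25 + 376 = 832 mm.


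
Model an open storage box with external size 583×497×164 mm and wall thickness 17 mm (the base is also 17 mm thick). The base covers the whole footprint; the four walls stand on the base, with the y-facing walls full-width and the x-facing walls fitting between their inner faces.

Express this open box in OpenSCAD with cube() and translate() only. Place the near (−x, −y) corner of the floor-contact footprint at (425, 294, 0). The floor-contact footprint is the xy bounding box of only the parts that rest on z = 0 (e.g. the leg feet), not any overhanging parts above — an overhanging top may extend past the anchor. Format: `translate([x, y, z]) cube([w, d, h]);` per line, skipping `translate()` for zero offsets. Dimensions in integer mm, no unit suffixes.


translate([425, 294, 0]) cube([583, 497, 17]);
translate([425, 294, 17]) cube([583, 17, 147]);
translate([425, 774, 17]) cube([583, 17, 147]);
translate([425, 311, 17]) cube([17, 463, 147]);
translate([991, 311, 17]) cube([17, 463, 147]);


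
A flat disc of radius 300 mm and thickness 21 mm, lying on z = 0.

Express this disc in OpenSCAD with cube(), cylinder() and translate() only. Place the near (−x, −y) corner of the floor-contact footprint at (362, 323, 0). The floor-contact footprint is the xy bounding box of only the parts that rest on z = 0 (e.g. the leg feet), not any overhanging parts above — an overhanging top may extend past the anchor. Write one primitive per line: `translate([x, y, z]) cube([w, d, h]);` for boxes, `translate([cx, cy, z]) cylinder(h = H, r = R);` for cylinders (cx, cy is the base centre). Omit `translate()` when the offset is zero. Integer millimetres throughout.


translate([662, 623, 0]) cylinder(h = 21, r = 300);


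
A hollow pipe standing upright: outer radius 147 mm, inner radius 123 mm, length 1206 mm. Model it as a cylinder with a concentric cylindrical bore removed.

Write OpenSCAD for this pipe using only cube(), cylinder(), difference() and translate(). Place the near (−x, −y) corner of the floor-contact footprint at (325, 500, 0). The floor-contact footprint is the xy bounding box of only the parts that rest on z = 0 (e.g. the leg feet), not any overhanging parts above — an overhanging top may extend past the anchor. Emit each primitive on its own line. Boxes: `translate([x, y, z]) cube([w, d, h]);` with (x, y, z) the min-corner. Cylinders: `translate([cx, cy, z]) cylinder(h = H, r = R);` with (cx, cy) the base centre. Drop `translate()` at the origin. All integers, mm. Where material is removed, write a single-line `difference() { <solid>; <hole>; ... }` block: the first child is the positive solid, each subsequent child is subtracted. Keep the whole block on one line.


difference() { translate([472, 647, 0]) cylinder(h = 1206, r = 147); translate([472, 647, 0]) cylinder(h = 1206, r = 123); }
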